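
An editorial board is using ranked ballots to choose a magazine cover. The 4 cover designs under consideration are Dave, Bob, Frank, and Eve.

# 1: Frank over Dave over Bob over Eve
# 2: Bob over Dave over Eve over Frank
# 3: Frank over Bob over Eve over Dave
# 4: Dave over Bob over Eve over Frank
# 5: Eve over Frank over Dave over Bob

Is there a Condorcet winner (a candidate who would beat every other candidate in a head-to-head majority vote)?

No

Head-to-head results (5 voters total):
Dave vs Bob: Dave wins 3–2.
Dave vs Frank: Frank wins 3–2.
Dave vs Eve: Dave wins 3–2.
Bob vs Frank: Frank wins 3–2.
Bob vs Eve: Bob wins 4–1.
Frank vs Eve: Eve wins 3–2.
No candidate beats all others: Dave beats Eve beats Frank beats Dave, a majority cycle.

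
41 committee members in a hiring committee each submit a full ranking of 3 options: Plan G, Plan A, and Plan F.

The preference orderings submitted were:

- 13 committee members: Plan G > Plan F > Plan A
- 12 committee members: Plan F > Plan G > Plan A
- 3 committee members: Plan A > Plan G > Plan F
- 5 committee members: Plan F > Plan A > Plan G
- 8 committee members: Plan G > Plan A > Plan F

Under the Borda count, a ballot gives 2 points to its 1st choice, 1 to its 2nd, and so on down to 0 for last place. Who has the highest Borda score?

Plan G

Borda scores:
  Plan G: 13·2 + 12·1 + 3·1 + 5·0 + 8·2 = 57
  Plan A: 13·0 + 12·0 + 3·2 + 5·1 + 8·1 = 19
  Plan F: 13·1 + 12·2 + 3·0 + 5·2 + 8·0 = 47
Plan G has the highest total.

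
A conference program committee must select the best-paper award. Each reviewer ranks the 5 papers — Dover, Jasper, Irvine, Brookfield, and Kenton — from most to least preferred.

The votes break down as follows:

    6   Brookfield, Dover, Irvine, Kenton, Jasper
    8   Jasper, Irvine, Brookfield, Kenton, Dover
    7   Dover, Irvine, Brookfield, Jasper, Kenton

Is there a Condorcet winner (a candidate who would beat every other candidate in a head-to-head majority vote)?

No

Head-to-head results (21 voters total):
Dover vs Jasper: Dover wins 13–8.
Dover vs Irvine: Dover wins 13–8.
Dover vs Brookfield: Brookfield wins 14–7.
Dover vs Kenton: Dover wins 13–8.
Jasper vs Irvine: Irvine wins 13–8.
Jasper vs Brookfield: Brookfield wins 13–8.
Jasper vs Kenton: Jasper wins 15–6.
Irvine vs Brookfield: Irvine wins 15–6.
Irvine vs Kenton: Irvine wins 21–0.
Brookfield vs Kenton: Brookfield wins 21–0.
No candidate beats all others: Dover beats Irvine beats Brookfield beats Dover, a majority cycle.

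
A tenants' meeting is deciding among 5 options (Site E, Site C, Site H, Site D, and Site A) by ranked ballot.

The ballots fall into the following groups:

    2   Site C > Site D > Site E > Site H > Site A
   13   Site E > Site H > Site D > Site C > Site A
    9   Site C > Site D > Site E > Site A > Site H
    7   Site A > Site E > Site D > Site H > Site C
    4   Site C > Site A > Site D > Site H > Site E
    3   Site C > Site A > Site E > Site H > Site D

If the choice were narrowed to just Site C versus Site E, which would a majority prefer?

Site E

Ballots ranking Site C above Site E: 2+9+4+3 = 18.
Ballots ranking Site E above Site C: 13+7 = 20.
Site E wins the head-to-head, 20–18.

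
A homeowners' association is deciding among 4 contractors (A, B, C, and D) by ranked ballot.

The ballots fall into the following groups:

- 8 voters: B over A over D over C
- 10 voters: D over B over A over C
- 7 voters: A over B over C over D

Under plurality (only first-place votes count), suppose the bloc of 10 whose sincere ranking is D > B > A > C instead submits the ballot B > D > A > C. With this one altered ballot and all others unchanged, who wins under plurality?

B

First-place totals with the altered ballot: A 7, B 18, C 0, D 0.
The switch changes the winner from D to B.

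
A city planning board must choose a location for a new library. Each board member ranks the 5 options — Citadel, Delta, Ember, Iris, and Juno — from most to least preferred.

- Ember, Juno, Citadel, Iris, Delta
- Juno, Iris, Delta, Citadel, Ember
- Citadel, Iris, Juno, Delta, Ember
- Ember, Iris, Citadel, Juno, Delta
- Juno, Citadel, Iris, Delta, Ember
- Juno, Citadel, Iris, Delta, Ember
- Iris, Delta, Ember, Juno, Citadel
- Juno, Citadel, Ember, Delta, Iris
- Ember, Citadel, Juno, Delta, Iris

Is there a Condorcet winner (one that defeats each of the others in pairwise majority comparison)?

Head-to-head results (9 voters total):
Citadel vs Delta: Citadel wins 7–2.
Citadel vs Ember: Citadel wins 5–4.
Citadel vs Iris: Citadel wins 6–3.
Citadel vs Juno: Juno wins 6–3.
Delta vs Ember: Delta wins 5–4.
Delta vs Iris: Iris wins 7–2.
Delta vs Juno: Juno wins 8–1.
Ember vs Iris: Iris wins 5–4.
Ember vs Juno: Juno wins 5–4.
Iris vs Juno: Juno wins 6–3.
Juno beats each rival — Citadel (6–3), Delta (8–1), Ember (5–4), Iris (6–3) — so Juno is the Condorcet winner.

Yes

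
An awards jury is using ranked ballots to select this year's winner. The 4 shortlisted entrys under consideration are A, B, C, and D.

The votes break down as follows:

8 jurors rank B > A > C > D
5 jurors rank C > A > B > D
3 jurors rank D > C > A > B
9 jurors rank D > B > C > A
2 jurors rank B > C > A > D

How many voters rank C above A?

19

Ballots ranking C above A: 5+3+9+2 = 19.
Ballots ranking A above C: 8.
So 19 of 27 voters prefer C to A.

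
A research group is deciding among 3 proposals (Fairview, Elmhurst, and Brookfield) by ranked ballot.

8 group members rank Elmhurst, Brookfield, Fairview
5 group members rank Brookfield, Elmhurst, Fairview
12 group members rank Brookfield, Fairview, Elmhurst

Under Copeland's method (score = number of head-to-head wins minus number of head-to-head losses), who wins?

Brookfield

Pairwise results:
  Fairview vs Elmhurst: Elmhurst wins 13–12.
  Fairview vs Brookfield: Brookfield wins 25–0.
  Elmhurst vs Brookfield: Brookfield wins 17–8.
Copeland scores (wins − losses):
  Fairview: 0 − 2 = -2
  Elmhurst: 1 − 1 = 0
  Brookfield: 2 − 0 = 2
Brookfield has the best Copeland score.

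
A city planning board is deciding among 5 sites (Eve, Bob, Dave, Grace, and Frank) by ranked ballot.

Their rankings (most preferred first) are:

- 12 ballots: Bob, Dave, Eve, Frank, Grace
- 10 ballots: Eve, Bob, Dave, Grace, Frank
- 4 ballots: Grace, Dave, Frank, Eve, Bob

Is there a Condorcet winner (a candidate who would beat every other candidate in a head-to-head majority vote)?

No

Head-to-head results (26 voters total):
Eve vs Bob: Eve wins 14–12.
Eve vs Dave: Dave wins 16–10.
Eve vs Grace: Eve wins 22–4.
Eve vs Frank: Eve wins 22–4.
Bob vs Dave: Bob wins 22–4.
Bob vs Grace: Bob wins 22–4.
Bob vs Frank: Bob wins 22–4.
Dave vs Grace: Dave wins 22–4.
Dave vs Frank: Dave wins 26–0.
Grace vs Frank: Grace wins 14–12.
No candidate beats all others: Eve beats Bob beats Dave beats Eve, a majority cycle.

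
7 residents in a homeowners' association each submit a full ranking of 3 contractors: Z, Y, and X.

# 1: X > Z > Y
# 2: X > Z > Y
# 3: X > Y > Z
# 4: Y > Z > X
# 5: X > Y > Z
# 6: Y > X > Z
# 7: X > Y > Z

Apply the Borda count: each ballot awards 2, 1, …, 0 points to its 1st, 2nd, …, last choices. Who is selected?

Borda scores:
  Z: 1 + 1 + 0 + 1 + 0 + 0 + 0 = 3
  Y: 0 + 0 + 1 + 2 + 1 + 2 + 1 = 7
  X: 2 + 2 + 2 + 0 + 2 + 1 + 2 = 11
X has the highest total.

X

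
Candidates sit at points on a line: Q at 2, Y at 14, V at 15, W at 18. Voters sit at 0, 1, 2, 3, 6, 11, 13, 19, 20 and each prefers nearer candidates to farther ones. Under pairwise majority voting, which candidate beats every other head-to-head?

Q

With single-peaked preferences on a line, the Condorcet winner is the candidate closest to the median voter.
The median voter (position 6) is closest to Q at 2.
Check: Q vs V — voters closer to Q: 5 of 9.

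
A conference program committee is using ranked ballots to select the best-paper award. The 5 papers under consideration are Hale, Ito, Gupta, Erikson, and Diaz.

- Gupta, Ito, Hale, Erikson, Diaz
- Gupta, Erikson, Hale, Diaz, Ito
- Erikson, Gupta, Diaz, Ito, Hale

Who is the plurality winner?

First-place vote totals:
  Hale: 0
  Ito: 0
  Gupta: 2
  Erikson: 1
  Diaz: 0
Gupta has the most first-place votes.

Gupta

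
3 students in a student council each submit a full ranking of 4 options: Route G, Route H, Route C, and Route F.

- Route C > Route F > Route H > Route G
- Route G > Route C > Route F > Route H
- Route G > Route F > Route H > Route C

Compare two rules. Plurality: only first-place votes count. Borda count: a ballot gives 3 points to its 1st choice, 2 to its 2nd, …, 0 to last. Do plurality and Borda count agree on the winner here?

Yes

Plurality first-place counts: Route G 2, Route H 0, Route C 1, Route F 0 → Route G.
Borda totals: Route G 6, Route H 2, Route C 5, Route F 5 → Route G.
The two rules agree on Route G.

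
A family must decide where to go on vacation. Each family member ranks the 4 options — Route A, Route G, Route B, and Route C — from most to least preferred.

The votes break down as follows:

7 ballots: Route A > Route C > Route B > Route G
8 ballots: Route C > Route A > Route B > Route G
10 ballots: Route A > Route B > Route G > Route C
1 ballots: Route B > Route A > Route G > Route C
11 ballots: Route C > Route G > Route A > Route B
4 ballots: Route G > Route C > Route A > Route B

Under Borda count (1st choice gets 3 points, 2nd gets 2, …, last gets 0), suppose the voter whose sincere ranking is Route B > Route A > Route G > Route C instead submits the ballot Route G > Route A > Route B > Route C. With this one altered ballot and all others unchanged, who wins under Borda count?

Route A

Borda totals with the altered ballot: Route A 84, Route G 47, Route B 36, Route C 79.
The winner is unchanged: still Route A.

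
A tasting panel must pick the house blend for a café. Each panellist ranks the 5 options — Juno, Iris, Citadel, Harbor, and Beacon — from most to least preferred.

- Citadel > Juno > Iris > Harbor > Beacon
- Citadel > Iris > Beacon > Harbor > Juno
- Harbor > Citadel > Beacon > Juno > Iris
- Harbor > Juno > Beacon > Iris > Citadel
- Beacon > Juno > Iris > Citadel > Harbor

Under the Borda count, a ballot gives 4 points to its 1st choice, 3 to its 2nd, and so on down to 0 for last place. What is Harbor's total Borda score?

Borda scores:
  Juno: 3 + 0 + 1 + 3 + 3 = 10
  Iris: 2 + 3 + 0 + 1 + 2 = 8
  Citadel: 4 + 4 + 3 + 0 + 1 = 12
  Harbor: 1 + 1 + 4 + 4 + 0 = 10
  Beacon: 0 + 2 + 2 + 2 + 4 = 10

10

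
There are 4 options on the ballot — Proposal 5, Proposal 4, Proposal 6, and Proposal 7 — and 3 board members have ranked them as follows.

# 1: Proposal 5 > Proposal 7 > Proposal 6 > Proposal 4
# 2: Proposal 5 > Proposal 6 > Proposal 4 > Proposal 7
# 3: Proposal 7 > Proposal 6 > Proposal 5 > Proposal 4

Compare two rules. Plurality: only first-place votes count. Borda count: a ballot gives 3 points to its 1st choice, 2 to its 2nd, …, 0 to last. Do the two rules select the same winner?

Yes

Plurality first-place counts: Proposal 5 2, Proposal 4 0, Proposal 6 0, Proposal 7 1 → Proposal 5.
Borda totals: Proposal 5 7, Proposal 4 1, Proposal 6 5, Proposal 7 5 → Proposal 5.
The two rules agree on Proposal 5.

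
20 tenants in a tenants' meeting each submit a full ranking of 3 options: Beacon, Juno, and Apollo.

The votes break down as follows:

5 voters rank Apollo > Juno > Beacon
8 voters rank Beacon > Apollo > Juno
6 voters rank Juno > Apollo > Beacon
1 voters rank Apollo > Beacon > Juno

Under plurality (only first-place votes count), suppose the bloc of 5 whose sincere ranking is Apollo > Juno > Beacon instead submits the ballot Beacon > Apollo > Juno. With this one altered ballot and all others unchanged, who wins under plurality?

First-place totals with the altered ballot: Beacon 13, Juno 6, Apollo 1.
The winner is unchanged: still Beacon.

Beacon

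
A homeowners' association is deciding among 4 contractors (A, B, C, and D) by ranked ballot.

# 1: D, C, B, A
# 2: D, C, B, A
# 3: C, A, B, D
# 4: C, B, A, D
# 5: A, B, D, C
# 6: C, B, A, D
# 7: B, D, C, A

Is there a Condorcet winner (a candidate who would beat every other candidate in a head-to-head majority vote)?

Head-to-head results (7 voters total):
A vs B: B wins 5–2.
A vs C: C wins 6–1.
A vs D: A wins 4–3.
B vs C: C wins 5–2.
B vs D: B wins 5–2.
C vs D: D wins 4–3.
No candidate beats all others: A beats D beats C beats A, a majority cycle.

No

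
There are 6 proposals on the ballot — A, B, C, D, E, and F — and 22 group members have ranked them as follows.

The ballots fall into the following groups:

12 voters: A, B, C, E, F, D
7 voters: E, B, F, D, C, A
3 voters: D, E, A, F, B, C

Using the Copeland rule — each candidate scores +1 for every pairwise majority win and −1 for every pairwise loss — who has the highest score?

Pairwise results:
  A vs B: A wins 15–7.
  A vs C: A wins 15–7.
  A vs D: A wins 12–10.
  A vs E: A wins 12–10.
  A vs F: A wins 15–7.
  B vs C: B wins 22–0.
  B vs D: B wins 19–3.
  B vs E: B wins 12–10.
  B vs F: B wins 19–3.
  C vs D: C wins 12–10.
  C vs E: C wins 12–10.
  C vs F: C wins 12–10.
  D vs E: E wins 19–3.
  D vs F: F wins 19–3.
  E vs F: E wins 22–0.
Copeland scores (wins − losses):
  A: 5 − 0 = 5
  B: 4 − 1 = 3
  C: 3 − 2 = 1
  D: 0 − 5 = -5
  E: 2 − 3 = -1
  F: 1 − 4 = -3
A has the best Copeland score.

A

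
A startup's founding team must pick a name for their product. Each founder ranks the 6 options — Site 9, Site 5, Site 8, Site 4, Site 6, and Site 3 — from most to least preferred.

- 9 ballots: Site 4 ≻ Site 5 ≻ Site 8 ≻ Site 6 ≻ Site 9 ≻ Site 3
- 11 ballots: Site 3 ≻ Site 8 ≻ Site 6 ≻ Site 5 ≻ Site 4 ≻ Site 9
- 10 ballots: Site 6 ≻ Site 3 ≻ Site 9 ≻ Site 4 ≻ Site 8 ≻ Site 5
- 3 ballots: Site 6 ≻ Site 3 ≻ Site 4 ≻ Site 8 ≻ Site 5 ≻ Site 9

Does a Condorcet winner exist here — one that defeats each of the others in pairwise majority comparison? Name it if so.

Head-to-head results (33 voters total):
Site 9 vs Site 5: Site 5 wins 23–10.
Site 9 vs Site 8: Site 8 wins 23–10.
Site 9 vs Site 4: Site 4 wins 23–10.
Site 9 vs Site 6: Site 6 wins 33–0.
Site 9 vs Site 3: Site 3 wins 24–9.
Site 5 vs Site 8: Site 8 wins 24–9.
Site 5 vs Site 4: Site 4 wins 22–11.
Site 5 vs Site 6: Site 6 wins 24–9.
Site 5 vs Site 3: Site 3 wins 24–9.
Site 8 vs Site 4: Site 4 wins 22–11.
Site 8 vs Site 6: Site 8 wins 20–13.
Site 8 vs Site 3: Site 3 wins 24–9.
Site 4 vs Site 6: Site 6 wins 24–9.
Site 4 vs Site 3: Site 3 wins 24–9.
Site 6 vs Site 3: Site 6 wins 22–11.
No candidate beats all others: Site 8 beats Site 6 beats Site 4 beats Site 8, a majority cycle.

None — there is no Condorcet winner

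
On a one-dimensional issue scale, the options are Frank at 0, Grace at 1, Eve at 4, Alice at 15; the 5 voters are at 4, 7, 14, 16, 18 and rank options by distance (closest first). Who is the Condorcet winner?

With single-peaked preferences on a line, the Condorcet winner is the candidate closest to the median voter.
The median voter (position 14) is closest to Alice at 15.
Check: Alice vs Eve — voters closer to Alice: 3 of 5.

Alice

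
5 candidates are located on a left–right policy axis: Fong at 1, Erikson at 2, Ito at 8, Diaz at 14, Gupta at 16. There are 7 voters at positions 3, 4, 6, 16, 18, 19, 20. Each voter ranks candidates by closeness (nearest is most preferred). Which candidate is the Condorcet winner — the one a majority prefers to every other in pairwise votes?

With single-peaked preferences on a line, the Condorcet winner is the candidate closest to the median voter.
The median voter (position 16) is closest to Gupta at 16.
Check: Gupta vs Fong — voters closer to Gupta: 4 of 7.

Gupta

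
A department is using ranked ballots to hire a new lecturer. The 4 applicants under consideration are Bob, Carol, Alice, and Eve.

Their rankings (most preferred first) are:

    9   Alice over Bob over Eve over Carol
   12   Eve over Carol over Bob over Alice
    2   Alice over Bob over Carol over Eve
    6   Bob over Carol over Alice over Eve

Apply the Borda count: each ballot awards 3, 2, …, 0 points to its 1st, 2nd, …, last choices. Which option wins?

Bob

Borda scores:
  Bob: 9·2 + 12·1 + 2·2 + 6·3 = 52
  Carol: 9·0 + 12·2 + 2·1 + 6·2 = 38
  Alice: 9·3 + 12·0 + 2·3 + 6·1 = 39
  Eve: 9·1 + 12·3 + 2·0 + 6·0 = 45
Bob has the highest total.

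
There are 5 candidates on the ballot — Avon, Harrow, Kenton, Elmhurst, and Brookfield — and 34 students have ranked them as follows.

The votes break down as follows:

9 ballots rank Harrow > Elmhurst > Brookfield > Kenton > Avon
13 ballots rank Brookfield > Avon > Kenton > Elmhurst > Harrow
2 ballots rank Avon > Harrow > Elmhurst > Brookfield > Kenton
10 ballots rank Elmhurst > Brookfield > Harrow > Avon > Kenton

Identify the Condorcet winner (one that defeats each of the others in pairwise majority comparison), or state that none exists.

Elmhurst

Head-to-head results (34 voters total):
Avon vs Harrow: Harrow wins 19–15.
Avon vs Kenton: Avon wins 25–9.
Avon vs Elmhurst: Elmhurst wins 19–15.
Avon vs Brookfield: Brookfield wins 32–2.
Harrow vs Kenton: Harrow wins 21–13.
Harrow vs Elmhurst: Elmhurst wins 23–11.
Harrow vs Brookfield: Brookfield wins 23–11.
Kenton vs Elmhurst: Elmhurst wins 21–13.
Kenton vs Brookfield: Brookfield wins 34–0.
Elmhurst vs Brookfield: Elmhurst wins 21–13.
Elmhurst beats each rival — Avon (19–15), Harrow (23–11), Kenton (21–13), Brookfield (21–13) — so Elmhurst is the Condorcet winner.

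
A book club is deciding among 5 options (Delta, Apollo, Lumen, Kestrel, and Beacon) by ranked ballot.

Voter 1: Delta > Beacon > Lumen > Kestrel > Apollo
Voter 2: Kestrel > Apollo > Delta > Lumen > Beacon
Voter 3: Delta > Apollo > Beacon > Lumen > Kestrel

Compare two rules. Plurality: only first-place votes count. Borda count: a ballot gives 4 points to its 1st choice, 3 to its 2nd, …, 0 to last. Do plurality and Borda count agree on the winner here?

Yes

Plurality first-place counts: Delta 2, Apollo 0, Lumen 0, Kestrel 1, Beacon 0 → Delta.
Borda totals: Delta 10, Apollo 6, Lumen 4, Kestrel 5, Beacon 5 → Delta.
The two rules agree on Delta.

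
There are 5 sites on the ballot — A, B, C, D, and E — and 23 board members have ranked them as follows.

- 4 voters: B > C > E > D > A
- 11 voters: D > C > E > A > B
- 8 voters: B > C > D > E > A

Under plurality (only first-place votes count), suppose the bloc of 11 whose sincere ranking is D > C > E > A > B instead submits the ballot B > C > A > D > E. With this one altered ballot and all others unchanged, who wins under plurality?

First-place totals with the altered ballot: A 0, B 23, C 0, D 0, E 0.
The winner is unchanged: still B.

B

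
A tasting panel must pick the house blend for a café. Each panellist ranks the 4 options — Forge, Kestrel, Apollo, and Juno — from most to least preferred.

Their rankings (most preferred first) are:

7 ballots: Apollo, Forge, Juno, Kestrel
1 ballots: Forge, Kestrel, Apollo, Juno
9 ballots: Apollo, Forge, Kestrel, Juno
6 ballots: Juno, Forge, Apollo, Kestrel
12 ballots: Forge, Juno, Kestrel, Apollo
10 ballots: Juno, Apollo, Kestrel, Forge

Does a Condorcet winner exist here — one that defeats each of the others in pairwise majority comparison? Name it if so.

None — there is no Condorcet winner

Head-to-head results (45 voters total):
Forge vs Kestrel: Forge wins 35–10.
Forge vs Apollo: Apollo wins 26–19.
Forge vs Juno: Forge wins 29–16.
Kestrel vs Apollo: Apollo wins 32–13.
Kestrel vs Juno: Juno wins 35–10.
Apollo vs Juno: Juno wins 28–17.
No candidate beats all others: Forge beats Juno beats Apollo beats Forge, a majority cycle.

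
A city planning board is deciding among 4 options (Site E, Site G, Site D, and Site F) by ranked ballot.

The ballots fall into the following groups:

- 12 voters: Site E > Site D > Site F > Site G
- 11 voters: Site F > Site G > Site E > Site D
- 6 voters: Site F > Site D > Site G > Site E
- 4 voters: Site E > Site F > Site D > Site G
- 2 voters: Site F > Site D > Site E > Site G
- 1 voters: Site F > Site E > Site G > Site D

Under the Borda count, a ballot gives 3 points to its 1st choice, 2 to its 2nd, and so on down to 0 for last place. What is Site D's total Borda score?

44

Borda scores:
  Site E: 12·3 + 11·1 + 6·0 + 4·3 + 2·1 + 2 = 63
  Site G: 12·0 + 11·2 + 6·1 + 4·0 + 2·0 + 1 = 29
  Site D: 12·2 + 11·0 + 6·2 + 4·1 + 2·2 + 0 = 44
  Site F: 12·1 + 11·3 + 6·3 + 4·2 + 2·3 + 3 = 80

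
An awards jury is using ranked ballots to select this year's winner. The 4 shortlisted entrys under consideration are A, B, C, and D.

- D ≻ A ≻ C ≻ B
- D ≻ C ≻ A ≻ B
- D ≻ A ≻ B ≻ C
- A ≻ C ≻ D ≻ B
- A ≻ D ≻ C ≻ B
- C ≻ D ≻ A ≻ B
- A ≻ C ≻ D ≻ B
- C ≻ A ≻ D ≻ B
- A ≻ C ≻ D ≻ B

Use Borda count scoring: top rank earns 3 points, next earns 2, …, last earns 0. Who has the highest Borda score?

Borda scores:
  A: 2 + 1 + 2 + 3 + 3 + 1 + 3 + 2 + 3 = 20
  B: 0 + 0 + 1 + 0 + 0 + 0 + 0 + 0 + 0 = 1
  C: 1 + 2 + 0 + 2 + 1 + 3 + 2 + 3 + 2 = 16
  D: 3 + 3 + 3 + 1 + 2 + 2 + 1 + 1 + 1 = 17
A has the highest total.

A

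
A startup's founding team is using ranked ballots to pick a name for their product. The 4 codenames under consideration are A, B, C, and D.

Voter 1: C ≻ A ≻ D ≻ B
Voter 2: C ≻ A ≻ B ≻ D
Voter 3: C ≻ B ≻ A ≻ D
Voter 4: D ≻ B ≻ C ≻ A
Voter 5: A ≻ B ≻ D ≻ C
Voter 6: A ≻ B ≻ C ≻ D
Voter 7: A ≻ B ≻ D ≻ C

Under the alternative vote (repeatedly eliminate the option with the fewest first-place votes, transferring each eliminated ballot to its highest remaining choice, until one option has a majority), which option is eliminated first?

Round 1: A 3, C 3, D 1, B 0. B has the fewest and is eliminated.
Round 2: A 3, C 3, D 1. D has the fewest and is eliminated.
Round 3: C 4, A 3. C has a majority.

B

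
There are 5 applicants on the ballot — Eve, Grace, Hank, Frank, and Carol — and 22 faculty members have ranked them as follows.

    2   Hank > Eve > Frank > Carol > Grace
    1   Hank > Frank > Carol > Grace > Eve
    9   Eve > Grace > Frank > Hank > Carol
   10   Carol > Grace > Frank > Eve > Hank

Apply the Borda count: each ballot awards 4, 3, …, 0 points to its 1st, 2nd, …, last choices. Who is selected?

Grace

Borda scores:
  Eve: 2·3 + 0 + 9·4 + 10·1 = 52
  Grace: 2·0 + 1 + 9·3 + 10·3 = 58
  Hank: 2·4 + 4 + 9·1 + 10·0 = 21
  Frank: 2·2 + 3 + 9·2 + 10·2 = 45
  Carol: 2·1 + 2 + 9·0 + 10·4 = 44
Grace has the highest total.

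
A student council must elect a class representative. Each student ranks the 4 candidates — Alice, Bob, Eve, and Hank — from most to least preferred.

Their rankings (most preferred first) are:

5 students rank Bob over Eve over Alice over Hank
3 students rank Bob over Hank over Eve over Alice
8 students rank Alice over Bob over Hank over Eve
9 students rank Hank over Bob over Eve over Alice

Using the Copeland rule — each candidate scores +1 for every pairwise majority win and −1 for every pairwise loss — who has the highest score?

Bob

Pairwise results:
  Alice vs Bob: Bob wins 17–8.
  Alice vs Eve: Eve wins 17–8.
  Alice vs Hank: Alice wins 13–12.
  Bob vs Eve: Bob wins 25–0.
  Bob vs Hank: Bob wins 16–9.
  Eve vs Hank: Hank wins 20–5.
Copeland scores (wins − losses):
  Alice: 1 − 2 = -1
  Bob: 3 − 0 = 3
  Eve: 1 − 2 = -1
  Hank: 1 − 2 = -1
Bob has the best Copeland score.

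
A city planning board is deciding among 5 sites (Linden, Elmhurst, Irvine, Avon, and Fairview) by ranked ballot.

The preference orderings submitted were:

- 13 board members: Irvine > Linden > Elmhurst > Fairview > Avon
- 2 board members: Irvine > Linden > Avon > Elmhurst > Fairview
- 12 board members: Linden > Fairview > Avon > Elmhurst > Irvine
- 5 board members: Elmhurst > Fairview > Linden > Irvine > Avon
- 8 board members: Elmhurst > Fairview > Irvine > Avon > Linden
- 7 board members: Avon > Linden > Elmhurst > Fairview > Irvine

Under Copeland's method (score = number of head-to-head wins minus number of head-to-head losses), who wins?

Linden

Pairwise results:
  Linden vs Elmhurst: Linden wins 34–13.
  Linden vs Irvine: Linden wins 24–23.
  Linden vs Avon: Linden wins 32–15.
  Linden vs Fairview: Linden wins 34–13.
  Elmhurst vs Irvine: Elmhurst wins 32–15.
  Elmhurst vs Avon: Elmhurst wins 26–21.
  Elmhurst vs Fairview: Elmhurst wins 35–12.
  Irvine vs Avon: Irvine wins 28–19.
  Irvine vs Fairview: Fairview wins 32–15.
  Avon vs Fairview: Fairview wins 38–9.
Copeland scores (wins − losses):
  Linden: 4 − 0 = 4
  Elmhurst: 3 − 1 = 2
  Irvine: 1 − 3 = -2
  Avon: 0 − 4 = -4
  Fairview: 2 − 2 = 0
Linden has the best Copeland score.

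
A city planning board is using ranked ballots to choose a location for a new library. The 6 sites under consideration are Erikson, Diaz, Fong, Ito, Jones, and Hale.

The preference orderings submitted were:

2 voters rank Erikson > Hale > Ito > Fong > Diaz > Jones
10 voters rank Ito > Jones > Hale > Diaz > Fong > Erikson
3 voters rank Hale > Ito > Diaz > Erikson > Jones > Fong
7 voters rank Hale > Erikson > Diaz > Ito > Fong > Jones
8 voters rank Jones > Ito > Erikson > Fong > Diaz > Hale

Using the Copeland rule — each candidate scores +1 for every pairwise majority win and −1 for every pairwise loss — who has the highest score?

Pairwise results:
  Erikson vs Diaz: Erikson wins 17–13.
  Erikson vs Fong: Erikson wins 20–10.
  Erikson vs Ito: Ito wins 21–9.
  Erikson vs Jones: Jones wins 18–12.
  Erikson vs Hale: Hale wins 20–10.
  Diaz vs Fong: Diaz wins 20–10.
  Diaz vs Ito: Ito wins 23–7.
  Diaz vs Jones: Jones wins 18–12.
  Diaz vs Hale: Hale wins 22–8.
  Fong vs Ito: Ito wins 30–0.
  Fong vs Jones: Jones wins 21–9.
  Fong vs Hale: Hale wins 22–8.
  Ito vs Jones: Ito wins 22–8.
  Ito vs Hale: Ito wins 18–12.
  Jones vs Hale: Jones wins 18–12.
Copeland scores (wins − losses):
  Erikson: 2 − 3 = -1
  Diaz: 1 − 4 = -3
  Fong: 0 − 5 = -5
  Ito: 5 − 0 = 5
  Jones: 4 − 1 = 3
  Hale: 3 − 2 = 1
Ito has the best Copeland score.

Ito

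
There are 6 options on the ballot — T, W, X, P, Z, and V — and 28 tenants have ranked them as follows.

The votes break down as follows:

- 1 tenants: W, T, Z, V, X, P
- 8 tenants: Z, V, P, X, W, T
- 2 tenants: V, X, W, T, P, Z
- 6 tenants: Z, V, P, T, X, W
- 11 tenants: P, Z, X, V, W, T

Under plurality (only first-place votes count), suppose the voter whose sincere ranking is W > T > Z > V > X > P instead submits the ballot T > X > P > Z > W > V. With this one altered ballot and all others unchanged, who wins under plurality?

Z

First-place totals with the altered ballot: T 1, W 0, X 0, P 11, Z 14, V 2.
The winner is unchanged: still Z.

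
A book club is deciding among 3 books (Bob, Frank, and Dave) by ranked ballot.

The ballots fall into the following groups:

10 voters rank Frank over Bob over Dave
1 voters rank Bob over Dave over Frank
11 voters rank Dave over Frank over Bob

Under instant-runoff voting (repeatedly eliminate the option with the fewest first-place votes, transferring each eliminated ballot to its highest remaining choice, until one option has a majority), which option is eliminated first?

Round 1: Dave 11, Frank 10, Bob 1. Bob has the fewest and is eliminated.
Round 2: Dave 12, Frank 10. Dave has a majority.

Bob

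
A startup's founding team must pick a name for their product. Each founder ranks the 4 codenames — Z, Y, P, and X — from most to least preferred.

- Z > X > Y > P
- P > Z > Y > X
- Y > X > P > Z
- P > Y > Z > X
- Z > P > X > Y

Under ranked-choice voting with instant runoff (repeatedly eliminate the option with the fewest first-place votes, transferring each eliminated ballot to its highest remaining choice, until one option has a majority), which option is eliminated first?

X

Round 1: Z 2, P 2, Y 1, X 0. X has the fewest and is eliminated.
Round 2: Z 2, P 2, Y 1. Y has the fewest and is eliminated.
Round 3: P 3, Z 2. P has a majority.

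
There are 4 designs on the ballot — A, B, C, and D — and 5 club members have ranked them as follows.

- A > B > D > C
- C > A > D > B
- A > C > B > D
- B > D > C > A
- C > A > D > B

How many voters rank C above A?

3

Ballots ranking C above A: 3.
Ballots ranking A above C: 2.
So 3 of 5 voters prefer C to A.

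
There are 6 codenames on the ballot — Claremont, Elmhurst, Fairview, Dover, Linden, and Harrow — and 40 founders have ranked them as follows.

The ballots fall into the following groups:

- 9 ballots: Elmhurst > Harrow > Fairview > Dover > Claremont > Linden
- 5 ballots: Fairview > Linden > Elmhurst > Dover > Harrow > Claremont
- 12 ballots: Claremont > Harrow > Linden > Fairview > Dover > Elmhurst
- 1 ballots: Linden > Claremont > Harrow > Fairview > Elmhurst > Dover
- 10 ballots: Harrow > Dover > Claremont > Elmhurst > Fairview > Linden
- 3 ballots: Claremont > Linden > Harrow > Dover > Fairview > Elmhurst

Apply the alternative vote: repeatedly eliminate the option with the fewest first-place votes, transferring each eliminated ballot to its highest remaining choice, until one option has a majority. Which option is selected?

Round 1: Claremont 15, Harrow 10, Elmhurst 9, Fairview 5, Linden 1, Dover 0. Dover has the fewest and is eliminated.
Round 2: Claremont 15, Harrow 10, Elmhurst 9, Fairview 5, Linden 1. Linden has the fewest and is eliminated.
Round 3: Claremont 16, Harrow 10, Elmhurst 9, Fairview 5. Fairview has the fewest and is eliminated.
Round 4: Claremont 16, Elmhurst 14, Harrow 10. Harrow has the fewest and is eliminated.
Round 5: Claremont 26, Elmhurst 14. Claremont has a majority.

Claremont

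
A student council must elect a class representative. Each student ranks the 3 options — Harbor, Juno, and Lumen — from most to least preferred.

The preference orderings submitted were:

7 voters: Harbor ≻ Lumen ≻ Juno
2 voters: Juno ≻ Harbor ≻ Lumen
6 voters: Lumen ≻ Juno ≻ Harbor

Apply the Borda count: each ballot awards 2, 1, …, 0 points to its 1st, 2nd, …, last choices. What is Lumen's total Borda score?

Borda scores:
  Harbor: 7·2 + 2·1 + 6·0 = 16
  Juno: 7·0 + 2·2 + 6·1 = 10
  Lumen: 7·1 + 2·0 + 6·2 = 19

19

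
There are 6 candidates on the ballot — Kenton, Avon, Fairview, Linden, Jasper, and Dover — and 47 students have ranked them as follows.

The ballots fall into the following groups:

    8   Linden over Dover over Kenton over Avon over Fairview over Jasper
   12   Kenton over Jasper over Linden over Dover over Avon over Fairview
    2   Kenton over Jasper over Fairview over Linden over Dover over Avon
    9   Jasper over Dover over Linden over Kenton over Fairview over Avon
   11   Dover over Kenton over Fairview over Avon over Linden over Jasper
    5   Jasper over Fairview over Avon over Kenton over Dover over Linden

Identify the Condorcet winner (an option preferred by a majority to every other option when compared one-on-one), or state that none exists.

None — there is no Condorcet winner

Head-to-head results (47 voters total):
Kenton vs Avon: Kenton wins 42–5.
Kenton vs Fairview: Kenton wins 42–5.
Kenton vs Linden: Kenton wins 30–17.
Kenton vs Jasper: Kenton wins 33–14.
Kenton vs Dover: Dover wins 28–19.
Avon vs Fairview: Fairview wins 27–20.
Avon vs Linden: Linden wins 31–16.
Avon vs Jasper: Jasper wins 28–19.
Avon vs Dover: Dover wins 42–5.
Fairview vs Linden: Linden wins 29–18.
Fairview vs Jasper: Jasper wins 28–19.
Fairview vs Dover: Dover wins 40–7.
Linden vs Jasper: Jasper wins 28–19.
Linden vs Dover: Dover wins 25–22.
Jasper vs Dover: Jasper wins 28–19.
No candidate beats all others: Kenton beats Jasper beats Dover beats Kenton, a majority cycle.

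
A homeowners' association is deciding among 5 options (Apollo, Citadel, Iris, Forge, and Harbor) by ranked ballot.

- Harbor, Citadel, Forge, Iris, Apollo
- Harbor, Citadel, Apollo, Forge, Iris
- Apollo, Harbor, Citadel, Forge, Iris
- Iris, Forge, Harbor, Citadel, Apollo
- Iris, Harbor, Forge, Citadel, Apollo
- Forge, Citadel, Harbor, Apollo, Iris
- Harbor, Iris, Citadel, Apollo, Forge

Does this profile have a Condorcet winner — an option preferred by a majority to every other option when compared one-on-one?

Head-to-head results (7 voters total):
Apollo vs Citadel: Citadel wins 6–1.
Apollo vs Iris: Iris wins 4–3.
Apollo vs Forge: Forge wins 4–3.
Apollo vs Harbor: Harbor wins 6–1.
Citadel vs Iris: Citadel wins 4–3.
Citadel vs Forge: Citadel wins 4–3.
Citadel vs Harbor: Harbor wins 6–1.
Iris vs Forge: Forge wins 4–3.
Iris vs Harbor: Harbor wins 5–2.
Forge vs Harbor: Harbor wins 5–2.
Harbor beats each rival — Apollo (6–1), Citadel (6–1), Iris (5–2), Forge (5–2) — so Harbor is the Condorcet winner.

Yes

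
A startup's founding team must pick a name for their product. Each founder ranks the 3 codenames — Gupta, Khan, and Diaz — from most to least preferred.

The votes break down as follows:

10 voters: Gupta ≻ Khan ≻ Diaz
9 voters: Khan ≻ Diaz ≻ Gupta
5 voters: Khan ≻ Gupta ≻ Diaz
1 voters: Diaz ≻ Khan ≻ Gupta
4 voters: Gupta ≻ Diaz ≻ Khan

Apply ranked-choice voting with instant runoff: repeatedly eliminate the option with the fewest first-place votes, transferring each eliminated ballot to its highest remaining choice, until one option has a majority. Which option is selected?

Round 1: Gupta 14, Khan 14, Diaz 1. Diaz has the fewest and is eliminated.
Round 2: Khan 15, Gupta 14. Khan has a majority.

Khan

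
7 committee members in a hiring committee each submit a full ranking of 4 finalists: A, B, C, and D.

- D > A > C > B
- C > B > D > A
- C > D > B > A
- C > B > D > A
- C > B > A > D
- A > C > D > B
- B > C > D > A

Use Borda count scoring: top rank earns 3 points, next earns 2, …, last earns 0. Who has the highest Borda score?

Borda scores:
  A: 2 + 0 + 0 + 0 + 1 + 3 + 0 = 6
  B: 0 + 2 + 1 + 2 + 2 + 0 + 3 = 10
  C: 1 + 3 + 3 + 3 + 3 + 2 + 2 = 17
  D: 3 + 1 + 2 + 1 + 0 + 1 + 1 = 9
C has the highest total.

C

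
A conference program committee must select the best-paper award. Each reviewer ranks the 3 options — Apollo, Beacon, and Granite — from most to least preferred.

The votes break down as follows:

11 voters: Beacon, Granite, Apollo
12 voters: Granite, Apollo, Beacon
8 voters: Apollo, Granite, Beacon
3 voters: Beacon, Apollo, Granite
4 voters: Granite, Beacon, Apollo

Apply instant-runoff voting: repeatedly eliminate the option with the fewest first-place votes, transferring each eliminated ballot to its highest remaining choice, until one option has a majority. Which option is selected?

Granite

Round 1: Granite 16, Beacon 14, Apollo 8. Apollo has the fewest and is eliminated.
Round 2: Granite 24, Beacon 14. Granite has a majority.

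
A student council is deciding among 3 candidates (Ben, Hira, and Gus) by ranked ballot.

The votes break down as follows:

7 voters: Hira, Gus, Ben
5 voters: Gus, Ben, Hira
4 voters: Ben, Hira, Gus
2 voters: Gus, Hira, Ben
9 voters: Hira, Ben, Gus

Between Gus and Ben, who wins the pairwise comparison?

Ballots ranking Gus above Ben: 7+5+2 = 14.
Ballots ranking Ben above Gus: 4+9 = 13.
Gus wins the head-to-head, 14–13.

Gus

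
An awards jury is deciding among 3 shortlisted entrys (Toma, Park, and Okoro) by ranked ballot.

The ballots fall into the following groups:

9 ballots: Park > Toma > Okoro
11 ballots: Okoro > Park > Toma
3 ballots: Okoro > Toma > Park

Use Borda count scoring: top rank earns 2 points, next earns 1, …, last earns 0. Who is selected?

Park

Borda scores:
  Toma: 9·1 + 11·0 + 3·1 = 12
  Park: 9·2 + 11·1 + 3·0 = 29
  Okoro: 9·0 + 11·2 + 3·2 = 28
Park has the highest total.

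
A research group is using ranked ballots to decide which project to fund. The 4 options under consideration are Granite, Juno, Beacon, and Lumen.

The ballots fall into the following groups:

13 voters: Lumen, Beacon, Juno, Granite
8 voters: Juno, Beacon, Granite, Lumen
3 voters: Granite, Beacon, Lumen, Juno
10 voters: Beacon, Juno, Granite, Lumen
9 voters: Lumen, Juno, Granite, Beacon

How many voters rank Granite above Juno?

3

Ballots ranking Granite above Juno: 3.
Ballots ranking Juno above Granite: 13+8+10+9 = 40.
So 3 of 43 voters prefer Granite to Juno.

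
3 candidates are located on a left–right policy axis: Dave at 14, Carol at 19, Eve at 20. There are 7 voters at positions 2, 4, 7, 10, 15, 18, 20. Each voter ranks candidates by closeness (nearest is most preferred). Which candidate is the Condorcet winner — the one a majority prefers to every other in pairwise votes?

With single-peaked preferences on a line, the Condorcet winner is the candidate closest to the median voter.
The median voter (position 10) is closest to Dave at 14.
Check: Dave vs Eve — voters closer to Dave: 5 of 7.

Dave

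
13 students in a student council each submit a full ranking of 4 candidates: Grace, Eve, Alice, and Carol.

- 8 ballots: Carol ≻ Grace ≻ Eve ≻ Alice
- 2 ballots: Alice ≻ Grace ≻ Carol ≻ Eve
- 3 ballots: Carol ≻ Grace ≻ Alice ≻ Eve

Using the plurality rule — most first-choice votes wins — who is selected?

Carol

First-place vote totals:
  Grace: 0
  Eve: 0
  Alice: 2
  Carol: 11
Carol has the most first-place votes.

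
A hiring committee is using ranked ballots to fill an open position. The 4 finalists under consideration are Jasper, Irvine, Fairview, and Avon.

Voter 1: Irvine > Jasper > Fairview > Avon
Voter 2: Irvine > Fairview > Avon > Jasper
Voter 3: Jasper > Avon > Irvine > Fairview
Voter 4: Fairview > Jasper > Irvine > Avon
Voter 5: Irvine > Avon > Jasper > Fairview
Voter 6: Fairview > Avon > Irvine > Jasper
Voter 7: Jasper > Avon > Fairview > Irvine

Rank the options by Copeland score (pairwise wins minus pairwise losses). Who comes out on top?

Pairwise results:
  Jasper vs Irvine: Irvine wins 4–3.
  Jasper vs Fairview: Jasper wins 4–3.
  Jasper vs Avon: Jasper wins 4–3.
  Irvine vs Fairview: Irvine wins 4–3.
  Irvine vs Avon: Irvine wins 4–3.
  Fairview vs Avon: Fairview wins 4–3.
Copeland scores (wins − losses):
  Jasper: 2 − 1 = 1
  Irvine: 3 − 0 = 3
  Fairview: 1 − 2 = -1
  Avon: 0 − 3 = -3
Irvine has the best Copeland score.

Irvine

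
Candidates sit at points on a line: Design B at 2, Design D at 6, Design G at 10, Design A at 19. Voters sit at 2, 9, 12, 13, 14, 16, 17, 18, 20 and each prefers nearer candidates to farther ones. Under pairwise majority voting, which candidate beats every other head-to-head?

With single-peaked preferences on a line, the Condorcet winner is the candidate closest to the median voter.
The median voter (position 14) is closest to Design G at 10.
Check: Design G vs Design D — voters closer to Design G: 8 of 9.

Design G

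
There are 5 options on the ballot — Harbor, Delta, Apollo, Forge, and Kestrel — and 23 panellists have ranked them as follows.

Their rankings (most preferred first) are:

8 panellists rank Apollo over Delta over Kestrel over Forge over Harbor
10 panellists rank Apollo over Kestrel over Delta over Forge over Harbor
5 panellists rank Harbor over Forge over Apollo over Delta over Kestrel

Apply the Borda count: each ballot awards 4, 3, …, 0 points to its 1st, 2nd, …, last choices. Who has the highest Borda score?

Apollo

Borda scores:
  Harbor: 8·0 + 10·0 + 5·4 = 20
  Delta: 8·3 + 10·2 + 5·1 = 49
  Apollo: 8·4 + 10·4 + 5·2 = 82
  Forge: 8·1 + 10·1 + 5·3 = 33
  Kestrel: 8·2 + 10·3 + 5·0 = 46
Apollo has the highest total.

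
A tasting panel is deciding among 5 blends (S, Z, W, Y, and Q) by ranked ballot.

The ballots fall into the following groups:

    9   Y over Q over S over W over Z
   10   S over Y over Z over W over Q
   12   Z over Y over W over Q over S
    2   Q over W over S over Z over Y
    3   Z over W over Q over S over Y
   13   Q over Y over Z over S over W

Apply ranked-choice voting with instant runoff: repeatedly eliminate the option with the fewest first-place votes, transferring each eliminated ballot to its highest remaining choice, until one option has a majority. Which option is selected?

Round 1: Z 15, Q 15, S 10, Y 9, W 0. W has the fewest and is eliminated.
Round 2: Z 15, Q 15, S 10, Y 9. Y has the fewest and is eliminated.
Round 3: Q 24, Z 15, S 10. S has the fewest and is eliminated.
Round 4: Z 25, Q 24. Z has a majority.

Z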